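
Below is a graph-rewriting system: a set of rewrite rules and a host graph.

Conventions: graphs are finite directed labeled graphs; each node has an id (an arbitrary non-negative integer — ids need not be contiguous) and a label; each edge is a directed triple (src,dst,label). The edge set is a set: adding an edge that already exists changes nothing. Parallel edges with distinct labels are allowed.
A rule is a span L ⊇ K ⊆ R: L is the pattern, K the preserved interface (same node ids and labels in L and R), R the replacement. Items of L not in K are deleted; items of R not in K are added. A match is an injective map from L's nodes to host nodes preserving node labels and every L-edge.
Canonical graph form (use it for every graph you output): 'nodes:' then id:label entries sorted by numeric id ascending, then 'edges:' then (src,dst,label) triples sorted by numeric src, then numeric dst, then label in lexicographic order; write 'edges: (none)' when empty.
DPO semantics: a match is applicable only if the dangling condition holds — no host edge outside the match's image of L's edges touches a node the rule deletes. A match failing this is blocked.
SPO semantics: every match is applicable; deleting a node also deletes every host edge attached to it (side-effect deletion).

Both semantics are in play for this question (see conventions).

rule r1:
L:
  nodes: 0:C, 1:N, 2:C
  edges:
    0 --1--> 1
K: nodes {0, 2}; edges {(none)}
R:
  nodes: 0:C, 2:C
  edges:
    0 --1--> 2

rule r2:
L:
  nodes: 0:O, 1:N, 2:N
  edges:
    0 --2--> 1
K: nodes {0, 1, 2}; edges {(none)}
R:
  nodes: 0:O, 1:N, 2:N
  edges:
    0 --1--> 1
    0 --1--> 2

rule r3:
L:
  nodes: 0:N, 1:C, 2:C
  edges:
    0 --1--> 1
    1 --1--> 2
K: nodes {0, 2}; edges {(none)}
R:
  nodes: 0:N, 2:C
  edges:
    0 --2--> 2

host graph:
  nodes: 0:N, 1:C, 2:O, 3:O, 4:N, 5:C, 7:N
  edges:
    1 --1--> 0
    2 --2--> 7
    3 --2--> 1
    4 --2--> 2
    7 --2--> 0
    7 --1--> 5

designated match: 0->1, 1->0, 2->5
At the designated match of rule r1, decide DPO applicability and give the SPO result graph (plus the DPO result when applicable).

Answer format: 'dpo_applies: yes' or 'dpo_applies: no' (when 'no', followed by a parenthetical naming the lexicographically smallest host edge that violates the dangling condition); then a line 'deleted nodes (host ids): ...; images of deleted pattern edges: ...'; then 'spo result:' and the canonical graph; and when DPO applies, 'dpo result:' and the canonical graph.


dpo_applies: no
(the rule deletes node 0, which keeps host edge (7,0,2) outside the match image — the dangling condition fails, DPO blocks; SPO proceeds and side-deletes such edges)
deleted nodes (host ids): 0; images of deleted pattern edges: (1,0,1)
spo result:
nodes: 1:C, 2:O, 3:O, 4:N, 5:C, 7:N
edges: (1,5,1); (2,7,2); (3,1,2); (4,2,2); (7,5,1)


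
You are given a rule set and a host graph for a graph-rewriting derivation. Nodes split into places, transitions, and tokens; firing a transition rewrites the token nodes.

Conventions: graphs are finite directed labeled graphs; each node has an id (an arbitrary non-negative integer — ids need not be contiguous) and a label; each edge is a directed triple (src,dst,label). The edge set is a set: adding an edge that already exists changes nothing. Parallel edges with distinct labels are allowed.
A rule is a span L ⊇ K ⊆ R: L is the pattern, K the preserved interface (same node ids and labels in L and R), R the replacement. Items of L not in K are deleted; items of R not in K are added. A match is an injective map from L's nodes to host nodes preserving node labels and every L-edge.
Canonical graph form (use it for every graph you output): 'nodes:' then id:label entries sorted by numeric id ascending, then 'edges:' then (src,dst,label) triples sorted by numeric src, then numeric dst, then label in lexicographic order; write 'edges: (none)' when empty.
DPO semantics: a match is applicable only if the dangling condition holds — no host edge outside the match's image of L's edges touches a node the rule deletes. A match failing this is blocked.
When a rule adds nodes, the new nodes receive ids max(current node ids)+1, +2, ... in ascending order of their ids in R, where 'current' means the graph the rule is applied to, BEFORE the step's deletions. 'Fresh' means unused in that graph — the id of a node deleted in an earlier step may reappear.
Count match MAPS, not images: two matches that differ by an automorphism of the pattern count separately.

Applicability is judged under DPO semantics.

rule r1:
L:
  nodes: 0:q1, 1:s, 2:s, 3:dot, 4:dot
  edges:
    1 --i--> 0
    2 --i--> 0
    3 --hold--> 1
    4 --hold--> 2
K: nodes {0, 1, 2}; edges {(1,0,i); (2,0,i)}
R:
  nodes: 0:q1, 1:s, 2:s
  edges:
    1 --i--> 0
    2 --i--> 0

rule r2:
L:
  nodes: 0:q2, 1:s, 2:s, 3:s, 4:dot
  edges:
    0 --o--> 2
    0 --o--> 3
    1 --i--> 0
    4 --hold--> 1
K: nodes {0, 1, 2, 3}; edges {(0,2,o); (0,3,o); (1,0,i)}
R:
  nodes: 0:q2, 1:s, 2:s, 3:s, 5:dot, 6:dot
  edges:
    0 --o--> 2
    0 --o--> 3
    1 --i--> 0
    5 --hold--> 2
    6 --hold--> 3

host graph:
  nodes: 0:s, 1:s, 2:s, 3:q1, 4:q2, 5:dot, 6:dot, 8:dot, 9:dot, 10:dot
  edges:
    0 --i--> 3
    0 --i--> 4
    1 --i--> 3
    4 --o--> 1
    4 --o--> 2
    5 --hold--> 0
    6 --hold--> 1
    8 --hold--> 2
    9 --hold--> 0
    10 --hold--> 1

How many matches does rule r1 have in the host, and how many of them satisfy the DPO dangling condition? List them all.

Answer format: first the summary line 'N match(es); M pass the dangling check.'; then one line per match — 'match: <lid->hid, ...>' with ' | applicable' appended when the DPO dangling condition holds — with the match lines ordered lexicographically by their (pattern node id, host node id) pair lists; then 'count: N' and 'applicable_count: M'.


8 match(es); 8 pass the dangling check.
match: 0->3, 1->0, 2->1, 3->5, 4->6 | applicable
match: 0->3, 1->0, 2->1, 3->5, 4->10 | applicable
match: 0->3, 1->0, 2->1, 3->9, 4->6 | applicable
match: 0->3, 1->0, 2->1, 3->9, 4->10 | applicable
match: 0->3, 1->1, 2->0, 3->6, 4->5 | applicable
match: 0->3, 1->1, 2->0, 3->6, 4->9 | applicable
match: 0->3, 1->1, 2->0, 3->10, 4->5 | applicable
match: 0->3, 1->1, 2->0, 3->10, 4->9 | applicable
count: 8
applicable_count: 8


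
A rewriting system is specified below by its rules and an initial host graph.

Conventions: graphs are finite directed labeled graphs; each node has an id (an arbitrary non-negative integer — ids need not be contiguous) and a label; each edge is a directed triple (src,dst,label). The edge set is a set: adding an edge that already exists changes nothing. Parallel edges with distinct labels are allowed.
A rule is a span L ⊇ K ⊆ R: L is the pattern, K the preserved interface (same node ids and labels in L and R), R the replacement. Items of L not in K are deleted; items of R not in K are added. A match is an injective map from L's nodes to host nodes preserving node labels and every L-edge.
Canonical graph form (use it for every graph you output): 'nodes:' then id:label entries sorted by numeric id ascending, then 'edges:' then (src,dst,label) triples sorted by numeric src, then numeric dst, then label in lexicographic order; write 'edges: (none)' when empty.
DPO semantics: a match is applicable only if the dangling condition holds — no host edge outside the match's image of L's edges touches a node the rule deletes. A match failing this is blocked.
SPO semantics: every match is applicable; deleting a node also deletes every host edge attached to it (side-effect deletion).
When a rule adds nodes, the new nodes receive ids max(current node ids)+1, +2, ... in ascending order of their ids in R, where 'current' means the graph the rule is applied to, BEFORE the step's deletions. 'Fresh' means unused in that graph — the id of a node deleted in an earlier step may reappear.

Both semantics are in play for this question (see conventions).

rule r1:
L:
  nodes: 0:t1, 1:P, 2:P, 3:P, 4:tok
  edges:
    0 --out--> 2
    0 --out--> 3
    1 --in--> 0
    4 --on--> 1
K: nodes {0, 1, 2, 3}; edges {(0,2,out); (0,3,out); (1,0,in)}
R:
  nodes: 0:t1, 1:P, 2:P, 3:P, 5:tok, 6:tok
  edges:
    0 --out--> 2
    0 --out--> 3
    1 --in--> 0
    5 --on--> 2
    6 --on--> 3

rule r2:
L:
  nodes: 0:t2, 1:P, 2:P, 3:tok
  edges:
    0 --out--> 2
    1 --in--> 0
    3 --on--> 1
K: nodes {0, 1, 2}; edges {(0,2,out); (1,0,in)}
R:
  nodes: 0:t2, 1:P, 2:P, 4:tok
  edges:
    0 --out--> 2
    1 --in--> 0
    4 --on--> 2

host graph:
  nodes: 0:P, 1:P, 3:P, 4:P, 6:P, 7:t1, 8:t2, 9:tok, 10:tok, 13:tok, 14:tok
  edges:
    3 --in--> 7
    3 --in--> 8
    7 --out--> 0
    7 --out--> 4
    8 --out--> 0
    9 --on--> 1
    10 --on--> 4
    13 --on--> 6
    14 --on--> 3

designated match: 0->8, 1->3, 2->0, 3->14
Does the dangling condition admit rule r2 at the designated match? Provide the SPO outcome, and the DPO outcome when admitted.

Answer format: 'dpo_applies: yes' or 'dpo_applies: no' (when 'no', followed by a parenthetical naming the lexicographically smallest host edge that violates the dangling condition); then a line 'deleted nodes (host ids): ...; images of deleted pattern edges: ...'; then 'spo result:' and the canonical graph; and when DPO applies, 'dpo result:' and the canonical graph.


dpo_applies: yes
deleted nodes (host ids): 14; images of deleted pattern edges: (14,3,on)
spo result:
nodes: 0:P, 1:P, 3:P, 4:P, 6:P, 7:t1, 8:t2, 9:tok, 10:tok, 13:tok, 15:tok
edges: (3,7,in); (3,8,in); (7,0,out); (7,4,out); (8,0,out); (9,1,on); (10,4,on); (13,6,on); (15,0,on)
dpo result:
nodes: 0:P, 1:P, 3:P, 4:P, 6:P, 7:t1, 8:t2, 9:tok, 10:tok, 13:tok, 15:tok
edges: (3,7,in); (3,8,in); (7,0,out); (7,4,out); (8,0,out); (9,1,on); (10,4,on); (13,6,on); (15,0,on)


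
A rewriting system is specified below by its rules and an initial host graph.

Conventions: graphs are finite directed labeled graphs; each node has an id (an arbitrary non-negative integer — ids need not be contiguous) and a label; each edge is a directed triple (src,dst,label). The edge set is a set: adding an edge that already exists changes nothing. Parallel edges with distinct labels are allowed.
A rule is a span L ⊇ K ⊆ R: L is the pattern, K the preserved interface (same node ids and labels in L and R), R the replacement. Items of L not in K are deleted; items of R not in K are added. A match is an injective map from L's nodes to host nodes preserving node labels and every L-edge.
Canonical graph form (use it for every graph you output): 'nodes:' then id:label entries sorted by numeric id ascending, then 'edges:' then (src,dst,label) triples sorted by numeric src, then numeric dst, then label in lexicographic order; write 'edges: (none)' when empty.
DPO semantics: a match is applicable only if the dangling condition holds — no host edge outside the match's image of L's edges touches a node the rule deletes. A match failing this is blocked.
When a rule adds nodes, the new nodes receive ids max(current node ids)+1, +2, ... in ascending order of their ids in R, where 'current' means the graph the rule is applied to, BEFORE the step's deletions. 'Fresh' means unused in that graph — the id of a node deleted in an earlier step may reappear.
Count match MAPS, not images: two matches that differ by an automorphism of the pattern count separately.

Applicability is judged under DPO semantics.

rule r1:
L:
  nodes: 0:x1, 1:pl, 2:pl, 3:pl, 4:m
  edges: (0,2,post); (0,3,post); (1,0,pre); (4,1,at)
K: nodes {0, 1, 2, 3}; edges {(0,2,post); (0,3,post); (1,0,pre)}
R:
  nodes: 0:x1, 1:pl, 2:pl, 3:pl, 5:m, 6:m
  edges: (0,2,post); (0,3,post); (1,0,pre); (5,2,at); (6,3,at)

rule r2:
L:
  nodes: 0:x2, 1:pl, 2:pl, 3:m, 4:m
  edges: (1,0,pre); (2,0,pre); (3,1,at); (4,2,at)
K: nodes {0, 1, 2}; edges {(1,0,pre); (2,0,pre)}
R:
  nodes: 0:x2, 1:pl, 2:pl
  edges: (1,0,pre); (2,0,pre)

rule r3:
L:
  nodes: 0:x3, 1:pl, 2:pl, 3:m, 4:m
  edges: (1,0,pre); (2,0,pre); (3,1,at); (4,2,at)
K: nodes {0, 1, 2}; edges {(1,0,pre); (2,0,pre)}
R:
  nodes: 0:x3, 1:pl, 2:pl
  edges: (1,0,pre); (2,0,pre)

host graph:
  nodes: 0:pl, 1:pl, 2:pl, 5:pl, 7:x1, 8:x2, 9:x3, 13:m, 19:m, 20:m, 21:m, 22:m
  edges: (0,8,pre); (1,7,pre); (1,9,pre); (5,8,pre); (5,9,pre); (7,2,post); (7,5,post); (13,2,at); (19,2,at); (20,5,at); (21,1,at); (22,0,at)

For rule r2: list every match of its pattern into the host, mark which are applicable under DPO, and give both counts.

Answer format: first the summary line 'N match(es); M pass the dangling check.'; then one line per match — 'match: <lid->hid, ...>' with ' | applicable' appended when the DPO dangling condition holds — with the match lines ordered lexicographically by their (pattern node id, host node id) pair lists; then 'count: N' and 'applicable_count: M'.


2 match(es); 2 pass the dangling check.
match: 0->8, 1->0, 2->5, 3->22, 4->20 | applicable
match: 0->8, 1->5, 2->0, 3->20, 4->22 | applicable
count: 2
applicable_count: 2


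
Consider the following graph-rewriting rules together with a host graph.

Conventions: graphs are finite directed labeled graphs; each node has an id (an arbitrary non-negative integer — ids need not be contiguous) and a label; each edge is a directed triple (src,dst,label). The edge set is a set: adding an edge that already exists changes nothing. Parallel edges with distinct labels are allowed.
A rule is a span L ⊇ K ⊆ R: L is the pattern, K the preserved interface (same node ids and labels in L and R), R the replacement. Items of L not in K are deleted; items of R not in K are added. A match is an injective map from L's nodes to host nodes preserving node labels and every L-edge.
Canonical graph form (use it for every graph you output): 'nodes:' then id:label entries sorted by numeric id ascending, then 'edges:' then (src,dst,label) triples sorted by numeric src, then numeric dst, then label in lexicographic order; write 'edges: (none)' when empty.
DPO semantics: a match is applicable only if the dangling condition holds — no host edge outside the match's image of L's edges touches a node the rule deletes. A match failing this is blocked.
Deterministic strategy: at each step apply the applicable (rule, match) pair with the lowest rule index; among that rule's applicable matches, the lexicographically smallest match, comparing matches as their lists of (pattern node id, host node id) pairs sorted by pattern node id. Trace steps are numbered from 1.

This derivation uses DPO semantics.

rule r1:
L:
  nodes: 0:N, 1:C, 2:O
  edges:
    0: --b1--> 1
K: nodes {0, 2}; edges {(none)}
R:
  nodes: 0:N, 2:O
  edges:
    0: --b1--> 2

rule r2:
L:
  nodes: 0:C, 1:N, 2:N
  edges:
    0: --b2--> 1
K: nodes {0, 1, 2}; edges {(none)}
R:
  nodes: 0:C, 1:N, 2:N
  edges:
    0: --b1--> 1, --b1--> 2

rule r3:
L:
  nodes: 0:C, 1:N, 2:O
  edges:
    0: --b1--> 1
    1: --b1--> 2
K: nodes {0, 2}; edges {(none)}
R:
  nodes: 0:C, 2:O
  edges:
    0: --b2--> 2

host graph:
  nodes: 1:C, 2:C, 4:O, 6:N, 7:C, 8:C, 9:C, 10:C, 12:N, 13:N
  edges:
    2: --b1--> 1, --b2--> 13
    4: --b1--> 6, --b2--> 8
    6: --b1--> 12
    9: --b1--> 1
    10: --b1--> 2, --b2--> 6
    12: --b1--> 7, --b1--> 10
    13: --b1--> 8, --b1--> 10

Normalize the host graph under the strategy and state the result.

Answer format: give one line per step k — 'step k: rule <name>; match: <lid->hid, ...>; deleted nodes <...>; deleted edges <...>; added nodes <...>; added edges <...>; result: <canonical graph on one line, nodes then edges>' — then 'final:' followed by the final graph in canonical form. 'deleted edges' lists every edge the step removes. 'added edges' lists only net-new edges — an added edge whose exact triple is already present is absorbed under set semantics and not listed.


step 1: rule r1; match: 0->12, 1->7, 2->4; deleted nodes 7; deleted edges (12,7,b1); added nodes (none); added edges (12,4,b1); result: nodes: 1:C, 2:C, 4:O, 6:N, 8:C, 9:C, 10:C, 12:N, 13:N edges: (2,1,b1); (2,13,b2); (4,6,b1); (4,8,b2); (6,12,b1); (9,1,b1); (10,2,b1); (10,6,b2); (12,4,b1); (12,10,b1); (13,8,b1); (13,10,b1)
step 2: rule r2; match: 0->2, 1->13, 2->6; deleted nodes (none); deleted edges (2,13,b2); added nodes (none); added edges (2,6,b1); (2,13,b1); result: nodes: 1:C, 2:C, 4:O, 6:N, 8:C, 9:C, 10:C, 12:N, 13:N edges: (2,1,b1); (2,6,b1); (2,13,b1); (4,6,b1); (4,8,b2); (6,12,b1); (9,1,b1); (10,2,b1); (10,6,b2); (12,4,b1); (12,10,b1); (13,8,b1); (13,10,b1)
step 3: rule r2; match: 0->10, 1->6, 2->12; deleted nodes (none); deleted edges (10,6,b2); added nodes (none); added edges (10,6,b1); (10,12,b1); result: nodes: 1:C, 2:C, 4:O, 6:N, 8:C, 9:C, 10:C, 12:N, 13:N edges: (2,1,b1); (2,6,b1); (2,13,b1); (4,6,b1); (4,8,b2); (6,12,b1); (9,1,b1); (10,2,b1); (10,6,b1); (10,12,b1); (12,4,b1); (12,10,b1); (13,8,b1); (13,10,b1)
final:
nodes: 1:C, 2:C, 4:O, 6:N, 8:C, 9:C, 10:C, 12:N, 13:N
edges: (2,1,b1); (2,6,b1); (2,13,b1); (4,6,b1); (4,8,b2); (6,12,b1); (9,1,b1); (10,2,b1); (10,6,b1); (10,12,b1); (12,4,b1); (12,10,b1); (13,8,b1); (13,10,b1)


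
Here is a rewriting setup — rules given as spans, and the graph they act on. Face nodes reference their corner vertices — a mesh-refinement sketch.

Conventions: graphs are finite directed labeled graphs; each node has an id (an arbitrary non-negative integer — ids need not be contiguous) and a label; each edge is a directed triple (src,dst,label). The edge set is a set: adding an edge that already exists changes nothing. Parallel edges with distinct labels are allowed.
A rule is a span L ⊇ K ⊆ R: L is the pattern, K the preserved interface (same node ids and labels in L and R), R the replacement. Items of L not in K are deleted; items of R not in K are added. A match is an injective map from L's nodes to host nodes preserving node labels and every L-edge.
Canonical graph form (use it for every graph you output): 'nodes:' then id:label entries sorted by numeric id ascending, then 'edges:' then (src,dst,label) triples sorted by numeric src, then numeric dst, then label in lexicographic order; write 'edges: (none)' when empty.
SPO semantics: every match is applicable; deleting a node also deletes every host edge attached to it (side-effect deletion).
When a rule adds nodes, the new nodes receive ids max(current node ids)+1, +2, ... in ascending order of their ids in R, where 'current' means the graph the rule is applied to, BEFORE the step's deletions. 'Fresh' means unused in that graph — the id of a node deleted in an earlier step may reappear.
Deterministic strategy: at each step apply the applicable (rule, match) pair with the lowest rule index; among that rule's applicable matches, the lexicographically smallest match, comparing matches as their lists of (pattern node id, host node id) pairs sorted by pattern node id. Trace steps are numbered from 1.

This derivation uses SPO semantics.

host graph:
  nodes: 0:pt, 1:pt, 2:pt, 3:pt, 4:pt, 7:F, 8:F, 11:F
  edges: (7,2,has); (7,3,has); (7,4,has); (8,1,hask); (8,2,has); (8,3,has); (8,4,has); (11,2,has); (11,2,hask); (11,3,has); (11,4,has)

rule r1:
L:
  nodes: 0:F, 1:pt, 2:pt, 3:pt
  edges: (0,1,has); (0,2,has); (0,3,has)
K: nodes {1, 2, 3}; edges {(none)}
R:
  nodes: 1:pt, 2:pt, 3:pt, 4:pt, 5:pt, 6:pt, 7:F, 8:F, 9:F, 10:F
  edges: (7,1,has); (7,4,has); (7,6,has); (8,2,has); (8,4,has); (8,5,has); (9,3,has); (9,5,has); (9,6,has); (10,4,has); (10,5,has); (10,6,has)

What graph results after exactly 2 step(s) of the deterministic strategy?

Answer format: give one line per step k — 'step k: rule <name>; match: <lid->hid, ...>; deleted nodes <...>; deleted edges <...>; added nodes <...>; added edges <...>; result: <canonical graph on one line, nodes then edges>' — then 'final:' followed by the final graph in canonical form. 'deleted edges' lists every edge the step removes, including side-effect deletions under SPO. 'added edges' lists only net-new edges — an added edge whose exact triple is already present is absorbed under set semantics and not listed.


step 1: rule r1; match: 0->7, 1->2, 2->3, 3->4; deleted nodes 7; deleted edges (7,2,has); (7,3,has); (7,4,has); added nodes 12, 13, 14, 15, 16, 17, 18; added edges (15,2,has); (15,12,has); (15,14,has); (16,3,has); (16,12,has); (16,13,has); (17,4,has); (17,13,has); (17,14,has); (18,12,has); (18,13,has); (18,14,has); result: nodes: 0:pt, 1:pt, 2:pt, 3:pt, 4:pt, 8:F, 11:F, 12:pt, 13:pt, 14:pt, 15:F, 16:F, 17:F, 18:F edges: (8,1,hask); (8,2,has); (8,3,has); (8,4,has); (11,2,has); (11,2,hask); (11,3,has); (11,4,has); (15,2,has); (15,12,has); (15,14,has); (16,3,has); (16,12,has); (16,13,has); (17,4,has); (17,13,has); (17,14,has); (18,12,has); (18,13,has); (18,14,has)
step 2: rule r1; match: 0->8, 1->2, 2->3, 3->4; deleted nodes 8; deleted edges (8,1,hask); (8,2,has); (8,3,has); (8,4,has); added nodes 19, 20, 21, 22, 23, 24, 25; added edges (22,2,has); (22,19,has); (22,21,has); (23,3,has); (23,19,has); (23,20,has); (24,4,has); (24,20,has); (24,21,has); (25,19,has); (25,20,has); (25,21,has); result: nodes: 0:pt, 1:pt, 2:pt, 3:pt, 4:pt, 11:F, 12:pt, 13:pt, 14:pt, 15:F, 16:F, 17:F, 18:F, 19:pt, 20:pt, 21:pt, 22:F, 23:F, 24:F, 25:F edges: (11,2,has); (11,2,hask); (11,3,has); (11,4,has); (15,2,has); (15,12,has); (15,14,has); (16,3,has); (16,12,has); (16,13,has); (17,4,has); (17,13,has); (17,14,has); (18,12,has); (18,13,has); (18,14,has); (22,2,has); (22,19,has); (22,21,has); (23,3,has); (23,19,has); (23,20,has); (24,4,has); (24,20,has); (24,21,has); (25,19,has); (25,20,has); (25,21,has)
final:
nodes: 0:pt, 1:pt, 2:pt, 3:pt, 4:pt, 11:F, 12:pt, 13:pt, 14:pt, 15:F, 16:F, 17:F, 18:F, 19:pt, 20:pt, 21:pt, 22:F, 23:F, 24:F, 25:F
edges: (11,2,has); (11,2,hask); (11,3,has); (11,4,has); (15,2,has); (15,12,has); (15,14,has); (16,3,has); (16,12,has); (16,13,has); (17,4,has); (17,13,has); (17,14,has); (18,12,has); (18,13,has); (18,14,has); (22,2,has); (22,19,has); (22,21,has); (23,3,has); (23,19,has); (23,20,has); (24,4,has); (24,20,has); (24,21,has); (25,19,has); (25,20,has); (25,21,has)


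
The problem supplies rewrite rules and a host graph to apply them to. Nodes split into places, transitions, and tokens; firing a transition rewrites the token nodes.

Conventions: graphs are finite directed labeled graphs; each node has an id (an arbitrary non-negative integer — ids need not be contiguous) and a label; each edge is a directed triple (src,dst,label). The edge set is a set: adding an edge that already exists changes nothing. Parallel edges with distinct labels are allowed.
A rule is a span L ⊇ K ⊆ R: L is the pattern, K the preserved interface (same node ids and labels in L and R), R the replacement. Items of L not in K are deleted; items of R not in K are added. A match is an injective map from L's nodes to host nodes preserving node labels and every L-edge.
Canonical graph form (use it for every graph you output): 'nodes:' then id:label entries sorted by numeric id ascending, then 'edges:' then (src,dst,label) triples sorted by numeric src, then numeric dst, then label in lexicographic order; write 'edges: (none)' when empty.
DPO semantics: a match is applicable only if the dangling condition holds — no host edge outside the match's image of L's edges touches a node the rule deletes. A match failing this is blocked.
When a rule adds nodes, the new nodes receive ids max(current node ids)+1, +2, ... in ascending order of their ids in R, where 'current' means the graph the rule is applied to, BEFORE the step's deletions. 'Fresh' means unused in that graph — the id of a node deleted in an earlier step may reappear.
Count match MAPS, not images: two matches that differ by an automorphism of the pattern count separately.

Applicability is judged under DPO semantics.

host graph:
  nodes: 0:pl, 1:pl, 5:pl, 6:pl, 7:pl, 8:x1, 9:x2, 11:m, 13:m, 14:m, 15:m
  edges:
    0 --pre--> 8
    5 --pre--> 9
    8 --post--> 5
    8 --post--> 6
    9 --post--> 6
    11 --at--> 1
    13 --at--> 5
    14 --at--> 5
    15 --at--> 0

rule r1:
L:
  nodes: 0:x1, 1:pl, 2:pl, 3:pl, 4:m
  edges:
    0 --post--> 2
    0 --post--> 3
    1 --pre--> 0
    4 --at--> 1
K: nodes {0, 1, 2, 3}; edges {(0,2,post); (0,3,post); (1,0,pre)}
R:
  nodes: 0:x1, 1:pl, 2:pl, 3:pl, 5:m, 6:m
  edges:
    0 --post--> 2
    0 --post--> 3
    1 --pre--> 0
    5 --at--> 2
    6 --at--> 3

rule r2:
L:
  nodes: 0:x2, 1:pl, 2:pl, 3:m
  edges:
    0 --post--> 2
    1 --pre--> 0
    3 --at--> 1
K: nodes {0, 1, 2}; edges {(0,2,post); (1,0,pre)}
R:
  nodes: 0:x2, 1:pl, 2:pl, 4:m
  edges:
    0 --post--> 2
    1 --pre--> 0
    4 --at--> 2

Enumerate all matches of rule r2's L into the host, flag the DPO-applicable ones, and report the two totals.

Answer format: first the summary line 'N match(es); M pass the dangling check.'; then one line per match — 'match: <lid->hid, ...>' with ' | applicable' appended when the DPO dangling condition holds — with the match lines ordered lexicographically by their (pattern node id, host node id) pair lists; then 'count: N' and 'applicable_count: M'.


2 match(es); 2 pass the dangling check.
match: 0->9, 1->5, 2->6, 3->13 | applicable
match: 0->9, 1->5, 2->6, 3->14 | applicable
count: 2
applicable_count: 2


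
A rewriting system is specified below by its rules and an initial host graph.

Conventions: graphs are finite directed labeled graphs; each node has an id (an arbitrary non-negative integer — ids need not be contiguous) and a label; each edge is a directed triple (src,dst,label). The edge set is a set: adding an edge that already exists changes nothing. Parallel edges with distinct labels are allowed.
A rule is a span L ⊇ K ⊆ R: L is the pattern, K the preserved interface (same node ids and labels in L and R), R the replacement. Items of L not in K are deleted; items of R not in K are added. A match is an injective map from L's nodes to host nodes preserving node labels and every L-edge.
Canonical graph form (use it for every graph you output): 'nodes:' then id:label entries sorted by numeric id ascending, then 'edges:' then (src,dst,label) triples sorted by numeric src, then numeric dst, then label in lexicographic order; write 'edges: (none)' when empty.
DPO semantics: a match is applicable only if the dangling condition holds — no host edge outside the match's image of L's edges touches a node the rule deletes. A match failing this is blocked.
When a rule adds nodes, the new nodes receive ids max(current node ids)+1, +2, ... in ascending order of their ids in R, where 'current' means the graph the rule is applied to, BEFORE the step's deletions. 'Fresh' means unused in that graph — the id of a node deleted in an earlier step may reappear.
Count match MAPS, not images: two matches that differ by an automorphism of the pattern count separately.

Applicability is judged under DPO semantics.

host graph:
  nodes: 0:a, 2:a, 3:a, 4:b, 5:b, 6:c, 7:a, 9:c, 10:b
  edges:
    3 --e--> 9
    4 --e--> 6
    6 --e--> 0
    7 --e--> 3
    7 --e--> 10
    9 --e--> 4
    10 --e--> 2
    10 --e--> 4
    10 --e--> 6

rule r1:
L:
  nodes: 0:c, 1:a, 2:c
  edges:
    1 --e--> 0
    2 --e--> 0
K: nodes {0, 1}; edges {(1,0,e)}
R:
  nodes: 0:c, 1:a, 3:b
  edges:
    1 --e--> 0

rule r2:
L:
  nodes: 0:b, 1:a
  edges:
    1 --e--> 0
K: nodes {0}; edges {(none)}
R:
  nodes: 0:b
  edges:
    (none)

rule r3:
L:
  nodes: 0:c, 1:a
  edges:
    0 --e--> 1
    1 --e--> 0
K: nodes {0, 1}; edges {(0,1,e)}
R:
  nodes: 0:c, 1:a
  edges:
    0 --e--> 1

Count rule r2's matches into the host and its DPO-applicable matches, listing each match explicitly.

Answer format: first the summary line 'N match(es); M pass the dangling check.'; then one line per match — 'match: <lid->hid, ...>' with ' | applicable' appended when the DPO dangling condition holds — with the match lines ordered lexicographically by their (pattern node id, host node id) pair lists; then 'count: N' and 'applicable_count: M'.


1 match(es); 0 pass the dangling check.
match: 0->10, 1->7
count: 1
applicable_count: 0


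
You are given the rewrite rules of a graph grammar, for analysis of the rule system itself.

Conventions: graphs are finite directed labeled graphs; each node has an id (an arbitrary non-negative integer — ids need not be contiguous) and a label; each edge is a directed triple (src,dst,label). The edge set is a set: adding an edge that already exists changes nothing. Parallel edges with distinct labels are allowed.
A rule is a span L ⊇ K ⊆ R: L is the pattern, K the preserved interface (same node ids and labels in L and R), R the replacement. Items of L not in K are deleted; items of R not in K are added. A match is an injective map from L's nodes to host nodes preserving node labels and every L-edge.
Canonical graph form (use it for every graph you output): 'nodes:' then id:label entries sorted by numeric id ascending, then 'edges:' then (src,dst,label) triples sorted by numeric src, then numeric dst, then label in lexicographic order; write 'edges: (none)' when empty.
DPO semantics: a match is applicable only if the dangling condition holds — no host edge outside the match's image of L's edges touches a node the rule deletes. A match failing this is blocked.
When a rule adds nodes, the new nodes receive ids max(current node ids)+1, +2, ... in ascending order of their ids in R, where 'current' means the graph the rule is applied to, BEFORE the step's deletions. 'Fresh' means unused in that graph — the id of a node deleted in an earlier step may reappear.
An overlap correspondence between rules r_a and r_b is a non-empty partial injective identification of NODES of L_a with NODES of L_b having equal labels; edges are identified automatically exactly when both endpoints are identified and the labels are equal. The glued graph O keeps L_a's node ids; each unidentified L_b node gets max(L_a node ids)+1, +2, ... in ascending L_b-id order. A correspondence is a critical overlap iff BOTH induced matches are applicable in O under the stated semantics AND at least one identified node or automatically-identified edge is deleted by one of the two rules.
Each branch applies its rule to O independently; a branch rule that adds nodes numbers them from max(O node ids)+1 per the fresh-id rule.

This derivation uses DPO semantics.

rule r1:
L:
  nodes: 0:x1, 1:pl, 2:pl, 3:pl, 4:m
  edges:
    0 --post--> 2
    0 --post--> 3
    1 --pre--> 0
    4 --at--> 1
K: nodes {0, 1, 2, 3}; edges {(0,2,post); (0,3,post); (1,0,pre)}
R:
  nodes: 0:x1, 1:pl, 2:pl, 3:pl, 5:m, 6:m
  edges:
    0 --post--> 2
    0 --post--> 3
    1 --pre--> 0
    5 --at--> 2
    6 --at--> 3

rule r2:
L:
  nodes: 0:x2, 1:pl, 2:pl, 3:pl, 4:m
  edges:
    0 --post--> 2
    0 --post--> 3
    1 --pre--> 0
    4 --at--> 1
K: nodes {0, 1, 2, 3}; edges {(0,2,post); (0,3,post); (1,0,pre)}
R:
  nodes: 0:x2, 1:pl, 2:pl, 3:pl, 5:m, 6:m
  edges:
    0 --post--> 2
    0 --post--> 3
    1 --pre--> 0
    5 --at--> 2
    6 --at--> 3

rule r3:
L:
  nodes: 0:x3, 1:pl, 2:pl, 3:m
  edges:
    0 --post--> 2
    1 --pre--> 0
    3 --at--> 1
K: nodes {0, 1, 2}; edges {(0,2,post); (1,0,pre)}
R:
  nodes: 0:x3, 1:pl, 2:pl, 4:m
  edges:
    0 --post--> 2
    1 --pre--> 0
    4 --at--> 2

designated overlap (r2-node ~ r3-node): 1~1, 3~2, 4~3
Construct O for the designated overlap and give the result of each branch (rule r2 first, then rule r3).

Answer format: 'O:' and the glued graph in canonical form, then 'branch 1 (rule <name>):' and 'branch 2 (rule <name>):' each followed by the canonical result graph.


O:
nodes: 0:x2, 1:pl, 2:pl, 3:pl, 4:m, 5:x3
edges: (0,2,post); (0,3,post); (1,0,pre); (1,5,pre); (4,1,at); (5,3,post)
branch 1 (rule r2):
nodes: 0:x2, 1:pl, 2:pl, 3:pl, 5:x3, 6:m, 7:m
edges: (0,2,post); (0,3,post); (1,0,pre); (1,5,pre); (5,3,post); (6,2,at); (7,3,at)
branch 2 (rule r3):
nodes: 0:x2, 1:pl, 2:pl, 3:pl, 5:x3, 6:m
edges: (0,2,post); (0,3,post); (1,0,pre); (1,5,pre); (5,3,post); (6,3,at)


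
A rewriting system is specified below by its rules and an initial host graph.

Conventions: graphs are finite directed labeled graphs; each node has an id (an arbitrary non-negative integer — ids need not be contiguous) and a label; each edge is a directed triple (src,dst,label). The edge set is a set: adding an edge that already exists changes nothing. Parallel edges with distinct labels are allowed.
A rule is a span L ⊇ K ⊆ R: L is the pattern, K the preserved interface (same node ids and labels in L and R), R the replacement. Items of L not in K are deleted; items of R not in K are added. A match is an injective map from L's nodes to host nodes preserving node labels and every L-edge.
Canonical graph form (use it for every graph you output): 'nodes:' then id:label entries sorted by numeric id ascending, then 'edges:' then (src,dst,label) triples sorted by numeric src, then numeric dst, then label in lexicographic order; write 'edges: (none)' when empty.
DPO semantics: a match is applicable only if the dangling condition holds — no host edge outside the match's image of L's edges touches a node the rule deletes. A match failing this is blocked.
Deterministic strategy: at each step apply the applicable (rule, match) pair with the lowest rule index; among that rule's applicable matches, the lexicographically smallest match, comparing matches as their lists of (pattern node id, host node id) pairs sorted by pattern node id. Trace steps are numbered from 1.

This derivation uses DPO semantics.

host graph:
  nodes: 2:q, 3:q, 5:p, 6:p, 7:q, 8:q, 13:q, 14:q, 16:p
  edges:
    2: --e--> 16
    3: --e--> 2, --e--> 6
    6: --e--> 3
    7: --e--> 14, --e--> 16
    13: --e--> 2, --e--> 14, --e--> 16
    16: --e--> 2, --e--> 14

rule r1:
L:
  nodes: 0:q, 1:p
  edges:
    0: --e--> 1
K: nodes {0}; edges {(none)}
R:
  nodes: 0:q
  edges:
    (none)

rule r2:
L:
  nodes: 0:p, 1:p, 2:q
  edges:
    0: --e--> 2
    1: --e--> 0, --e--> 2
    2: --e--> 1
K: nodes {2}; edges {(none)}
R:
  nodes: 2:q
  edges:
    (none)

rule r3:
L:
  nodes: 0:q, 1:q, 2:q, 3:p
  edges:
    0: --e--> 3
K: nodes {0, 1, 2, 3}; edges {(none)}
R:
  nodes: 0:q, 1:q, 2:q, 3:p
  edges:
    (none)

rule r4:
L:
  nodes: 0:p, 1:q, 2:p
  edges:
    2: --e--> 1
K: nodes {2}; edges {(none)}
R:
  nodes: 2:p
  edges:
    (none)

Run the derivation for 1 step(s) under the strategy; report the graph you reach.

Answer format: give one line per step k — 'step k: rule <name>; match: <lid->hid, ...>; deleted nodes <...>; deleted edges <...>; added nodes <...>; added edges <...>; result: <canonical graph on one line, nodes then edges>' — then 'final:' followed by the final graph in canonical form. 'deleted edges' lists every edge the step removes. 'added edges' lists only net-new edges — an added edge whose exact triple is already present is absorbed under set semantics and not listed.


step 1: rule r3; match: 0->2, 1->3, 2->7, 3->16; deleted nodes (none); deleted edges (2,16,e); added nodes (none); added edges (none); result: nodes: 2:q, 3:q, 5:p, 6:p, 7:q, 8:q, 13:q, 14:q, 16:p edges: (3,2,e); (3,6,e); (6,3,e); (7,14,e); (7,16,e); (13,2,e); (13,14,e); (13,16,e); (16,2,e); (16,14,e)
final:
nodes: 2:q, 3:q, 5:p, 6:p, 7:q, 8:q, 13:q, 14:q, 16:p
edges: (3,2,e); (3,6,e); (6,3,e); (7,14,e); (7,16,e); (13,2,e); (13,14,e); (13,16,e); (16,2,e); (16,14,e)


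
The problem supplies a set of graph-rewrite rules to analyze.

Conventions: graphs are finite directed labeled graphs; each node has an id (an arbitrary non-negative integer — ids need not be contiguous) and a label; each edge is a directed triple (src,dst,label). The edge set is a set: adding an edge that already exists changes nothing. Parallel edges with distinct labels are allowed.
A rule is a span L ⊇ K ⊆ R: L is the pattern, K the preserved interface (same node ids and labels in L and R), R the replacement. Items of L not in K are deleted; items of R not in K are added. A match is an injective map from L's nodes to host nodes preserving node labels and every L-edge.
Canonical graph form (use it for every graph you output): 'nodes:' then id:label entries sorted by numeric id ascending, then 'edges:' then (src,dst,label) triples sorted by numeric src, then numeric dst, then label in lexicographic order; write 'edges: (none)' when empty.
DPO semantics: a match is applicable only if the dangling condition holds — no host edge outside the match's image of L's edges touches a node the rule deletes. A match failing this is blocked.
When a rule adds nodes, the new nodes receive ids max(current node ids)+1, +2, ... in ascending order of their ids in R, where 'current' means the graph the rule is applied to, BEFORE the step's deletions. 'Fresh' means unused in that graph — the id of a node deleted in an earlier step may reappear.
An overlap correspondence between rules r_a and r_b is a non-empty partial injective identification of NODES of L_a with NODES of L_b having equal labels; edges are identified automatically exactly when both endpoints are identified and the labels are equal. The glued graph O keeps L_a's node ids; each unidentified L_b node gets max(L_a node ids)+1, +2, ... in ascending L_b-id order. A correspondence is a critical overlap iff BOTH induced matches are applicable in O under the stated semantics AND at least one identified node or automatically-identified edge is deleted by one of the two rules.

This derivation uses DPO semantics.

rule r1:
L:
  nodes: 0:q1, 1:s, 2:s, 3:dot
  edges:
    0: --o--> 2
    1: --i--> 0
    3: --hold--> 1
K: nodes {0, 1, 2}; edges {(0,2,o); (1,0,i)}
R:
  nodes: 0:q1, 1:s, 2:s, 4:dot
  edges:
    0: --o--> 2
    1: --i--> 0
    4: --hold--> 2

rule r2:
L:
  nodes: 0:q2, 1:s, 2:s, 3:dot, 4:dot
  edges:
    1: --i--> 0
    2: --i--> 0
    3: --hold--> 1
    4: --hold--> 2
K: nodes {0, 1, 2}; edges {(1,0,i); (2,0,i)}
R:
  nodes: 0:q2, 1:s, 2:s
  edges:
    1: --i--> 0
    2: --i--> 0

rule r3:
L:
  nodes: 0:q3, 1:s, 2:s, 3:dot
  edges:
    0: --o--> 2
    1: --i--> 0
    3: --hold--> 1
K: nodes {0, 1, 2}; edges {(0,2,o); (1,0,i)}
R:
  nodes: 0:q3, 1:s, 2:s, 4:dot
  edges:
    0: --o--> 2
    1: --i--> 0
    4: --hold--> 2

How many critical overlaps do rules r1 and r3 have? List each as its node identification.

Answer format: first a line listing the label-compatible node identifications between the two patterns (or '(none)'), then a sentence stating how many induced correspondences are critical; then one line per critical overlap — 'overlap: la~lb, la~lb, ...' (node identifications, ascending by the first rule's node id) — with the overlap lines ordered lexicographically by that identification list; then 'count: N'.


label-compatible node identifications between L(r1) and L(r3): 1~1, 1~2, 2~1, 2~2, 3~3
2 of the induced correspondences are critical overlaps of r1 and r3.
overlap: 1~1, 2~2, 3~3
overlap: 1~1, 3~3
count: 2


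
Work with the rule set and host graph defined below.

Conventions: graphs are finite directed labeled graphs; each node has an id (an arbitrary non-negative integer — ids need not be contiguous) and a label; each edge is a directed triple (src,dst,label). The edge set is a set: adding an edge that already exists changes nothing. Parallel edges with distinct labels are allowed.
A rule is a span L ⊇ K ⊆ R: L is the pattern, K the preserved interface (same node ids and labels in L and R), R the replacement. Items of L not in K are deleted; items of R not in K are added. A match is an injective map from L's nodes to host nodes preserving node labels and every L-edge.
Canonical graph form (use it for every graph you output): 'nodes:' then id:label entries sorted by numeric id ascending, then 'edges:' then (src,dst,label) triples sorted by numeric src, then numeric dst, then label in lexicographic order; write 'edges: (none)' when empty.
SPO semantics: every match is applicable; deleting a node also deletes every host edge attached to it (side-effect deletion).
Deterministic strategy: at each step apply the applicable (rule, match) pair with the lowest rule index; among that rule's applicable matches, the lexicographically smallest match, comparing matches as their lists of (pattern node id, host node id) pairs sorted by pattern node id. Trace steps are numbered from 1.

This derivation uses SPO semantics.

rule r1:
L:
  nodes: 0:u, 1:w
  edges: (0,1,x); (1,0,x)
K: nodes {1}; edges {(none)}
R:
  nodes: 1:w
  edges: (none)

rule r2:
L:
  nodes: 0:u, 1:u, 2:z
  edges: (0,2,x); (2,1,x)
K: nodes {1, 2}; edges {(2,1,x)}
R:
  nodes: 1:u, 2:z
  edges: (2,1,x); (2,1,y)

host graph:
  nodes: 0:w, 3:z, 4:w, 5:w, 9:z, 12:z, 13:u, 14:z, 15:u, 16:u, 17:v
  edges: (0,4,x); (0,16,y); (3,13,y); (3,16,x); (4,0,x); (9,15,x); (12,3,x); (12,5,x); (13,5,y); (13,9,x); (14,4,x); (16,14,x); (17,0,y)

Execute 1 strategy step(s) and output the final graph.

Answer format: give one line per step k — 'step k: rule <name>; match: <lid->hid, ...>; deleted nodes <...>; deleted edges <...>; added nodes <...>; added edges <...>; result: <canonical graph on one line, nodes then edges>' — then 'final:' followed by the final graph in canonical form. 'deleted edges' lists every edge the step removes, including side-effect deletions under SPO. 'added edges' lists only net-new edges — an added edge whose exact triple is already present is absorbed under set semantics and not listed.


step 1: rule r2; match: 0->13, 1->15, 2->9; deleted nodes 13; deleted edges (3,13,y); (13,5,y); (13,9,x); added nodes (none); added edges (9,15,y); result: nodes: 0:w, 3:z, 4:w, 5:w, 9:z, 12:z, 14:z, 15:u, 16:u, 17:v edges: (0,4,x); (0,16,y); (3,16,x); (4,0,x); (9,15,x); (9,15,y); (12,3,x); (12,5,x); (14,4,x); (16,14,x); (17,0,y)
final:
nodes: 0:w, 3:z, 4:w, 5:w, 9:z, 12:z, 14:z, 15:u, 16:u, 17:v
edges: (0,4,x); (0,16,y); (3,16,x); (4,0,x); (9,15,x); (9,15,y); (12,3,x); (12,5,x); (14,4,x); (16,14,x); (17,0,y)
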